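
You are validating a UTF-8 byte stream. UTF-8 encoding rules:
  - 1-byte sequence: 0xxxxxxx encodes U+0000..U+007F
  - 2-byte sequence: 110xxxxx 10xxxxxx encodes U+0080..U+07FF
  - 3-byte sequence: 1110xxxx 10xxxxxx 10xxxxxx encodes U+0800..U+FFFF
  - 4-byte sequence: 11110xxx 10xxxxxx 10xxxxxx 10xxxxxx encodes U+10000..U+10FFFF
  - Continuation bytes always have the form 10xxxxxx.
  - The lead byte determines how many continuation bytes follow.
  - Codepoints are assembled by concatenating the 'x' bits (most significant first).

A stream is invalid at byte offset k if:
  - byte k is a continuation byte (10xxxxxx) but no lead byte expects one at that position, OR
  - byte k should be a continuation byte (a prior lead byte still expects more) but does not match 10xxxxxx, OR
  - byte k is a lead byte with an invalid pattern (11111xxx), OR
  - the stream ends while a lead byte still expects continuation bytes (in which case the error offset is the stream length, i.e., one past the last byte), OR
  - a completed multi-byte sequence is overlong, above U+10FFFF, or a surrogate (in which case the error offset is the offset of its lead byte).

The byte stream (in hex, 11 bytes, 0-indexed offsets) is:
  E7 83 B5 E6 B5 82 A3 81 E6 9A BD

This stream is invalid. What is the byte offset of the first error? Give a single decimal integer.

Answer: 6

Derivation:
Byte[0]=E7: 3-byte lead, need 2 cont bytes. acc=0x7
Byte[1]=83: continuation. acc=(acc<<6)|0x03=0x1C3
Byte[2]=B5: continuation. acc=(acc<<6)|0x35=0x70F5
Completed: cp=U+70F5 (starts at byte 0)
Byte[3]=E6: 3-byte lead, need 2 cont bytes. acc=0x6
Byte[4]=B5: continuation. acc=(acc<<6)|0x35=0x1B5
Byte[5]=82: continuation. acc=(acc<<6)|0x02=0x6D42
Completed: cp=U+6D42 (starts at byte 3)
Byte[6]=A3: INVALID lead byte (not 0xxx/110x/1110/11110)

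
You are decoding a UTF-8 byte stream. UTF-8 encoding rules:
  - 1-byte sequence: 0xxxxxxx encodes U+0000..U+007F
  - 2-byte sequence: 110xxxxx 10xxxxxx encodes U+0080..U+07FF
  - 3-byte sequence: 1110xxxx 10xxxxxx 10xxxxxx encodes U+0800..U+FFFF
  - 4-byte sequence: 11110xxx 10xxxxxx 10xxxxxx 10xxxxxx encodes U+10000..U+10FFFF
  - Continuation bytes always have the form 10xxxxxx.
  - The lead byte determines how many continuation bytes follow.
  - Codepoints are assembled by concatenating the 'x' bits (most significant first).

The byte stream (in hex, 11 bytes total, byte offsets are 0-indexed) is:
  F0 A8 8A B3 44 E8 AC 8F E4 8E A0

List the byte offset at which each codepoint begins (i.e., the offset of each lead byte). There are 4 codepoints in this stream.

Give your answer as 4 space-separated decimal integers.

Byte[0]=F0: 4-byte lead, need 3 cont bytes. acc=0x0
Byte[1]=A8: continuation. acc=(acc<<6)|0x28=0x28
Byte[2]=8A: continuation. acc=(acc<<6)|0x0A=0xA0A
Byte[3]=B3: continuation. acc=(acc<<6)|0x33=0x282B3
Completed: cp=U+282B3 (starts at byte 0)
Byte[4]=44: 1-byte ASCII. cp=U+0044
Byte[5]=E8: 3-byte lead, need 2 cont bytes. acc=0x8
Byte[6]=AC: continuation. acc=(acc<<6)|0x2C=0x22C
Byte[7]=8F: continuation. acc=(acc<<6)|0x0F=0x8B0F
Completed: cp=U+8B0F (starts at byte 5)
Byte[8]=E4: 3-byte lead, need 2 cont bytes. acc=0x4
Byte[9]=8E: continuation. acc=(acc<<6)|0x0E=0x10E
Byte[10]=A0: continuation. acc=(acc<<6)|0x20=0x43A0
Completed: cp=U+43A0 (starts at byte 8)

Answer: 0 4 5 8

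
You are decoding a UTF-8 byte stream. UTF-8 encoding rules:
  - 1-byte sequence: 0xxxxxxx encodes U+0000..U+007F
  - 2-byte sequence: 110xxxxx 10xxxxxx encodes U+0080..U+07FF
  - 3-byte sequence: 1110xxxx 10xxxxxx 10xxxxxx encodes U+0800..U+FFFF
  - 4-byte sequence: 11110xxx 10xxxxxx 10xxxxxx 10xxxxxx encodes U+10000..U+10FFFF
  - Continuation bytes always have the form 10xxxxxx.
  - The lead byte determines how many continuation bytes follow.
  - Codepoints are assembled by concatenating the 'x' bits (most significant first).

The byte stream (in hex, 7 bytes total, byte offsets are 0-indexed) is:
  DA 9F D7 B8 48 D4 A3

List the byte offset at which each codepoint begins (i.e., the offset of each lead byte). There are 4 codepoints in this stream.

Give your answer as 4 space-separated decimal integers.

Byte[0]=DA: 2-byte lead, need 1 cont bytes. acc=0x1A
Byte[1]=9F: continuation. acc=(acc<<6)|0x1F=0x69F
Completed: cp=U+069F (starts at byte 0)
Byte[2]=D7: 2-byte lead, need 1 cont bytes. acc=0x17
Byte[3]=B8: continuation. acc=(acc<<6)|0x38=0x5F8
Completed: cp=U+05F8 (starts at byte 2)
Byte[4]=48: 1-byte ASCII. cp=U+0048
Byte[5]=D4: 2-byte lead, need 1 cont bytes. acc=0x14
Byte[6]=A3: continuation. acc=(acc<<6)|0x23=0x523
Completed: cp=U+0523 (starts at byte 5)

Answer: 0 2 4 5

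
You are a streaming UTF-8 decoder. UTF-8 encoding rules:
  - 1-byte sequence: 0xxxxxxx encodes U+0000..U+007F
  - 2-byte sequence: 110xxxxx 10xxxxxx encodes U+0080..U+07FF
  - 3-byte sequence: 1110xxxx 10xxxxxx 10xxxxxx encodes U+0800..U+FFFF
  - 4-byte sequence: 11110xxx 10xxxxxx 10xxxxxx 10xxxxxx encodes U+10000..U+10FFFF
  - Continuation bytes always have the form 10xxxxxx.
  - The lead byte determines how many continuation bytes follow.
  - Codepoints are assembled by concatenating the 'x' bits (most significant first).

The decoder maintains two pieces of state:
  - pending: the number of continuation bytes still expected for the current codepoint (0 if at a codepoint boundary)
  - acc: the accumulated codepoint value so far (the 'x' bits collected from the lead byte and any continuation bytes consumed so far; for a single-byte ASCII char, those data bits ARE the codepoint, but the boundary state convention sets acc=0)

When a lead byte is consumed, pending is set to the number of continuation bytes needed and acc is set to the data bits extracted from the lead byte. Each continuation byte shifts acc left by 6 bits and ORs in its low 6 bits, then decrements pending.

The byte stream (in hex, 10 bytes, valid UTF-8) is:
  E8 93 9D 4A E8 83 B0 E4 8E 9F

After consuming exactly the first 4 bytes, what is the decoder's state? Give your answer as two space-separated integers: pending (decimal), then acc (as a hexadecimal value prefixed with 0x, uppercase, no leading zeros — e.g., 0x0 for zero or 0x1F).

Answer: 0 0x0

Derivation:
Byte[0]=E8: 3-byte lead. pending=2, acc=0x8
Byte[1]=93: continuation. acc=(acc<<6)|0x13=0x213, pending=1
Byte[2]=9D: continuation. acc=(acc<<6)|0x1D=0x84DD, pending=0
Byte[3]=4A: 1-byte. pending=0, acc=0x0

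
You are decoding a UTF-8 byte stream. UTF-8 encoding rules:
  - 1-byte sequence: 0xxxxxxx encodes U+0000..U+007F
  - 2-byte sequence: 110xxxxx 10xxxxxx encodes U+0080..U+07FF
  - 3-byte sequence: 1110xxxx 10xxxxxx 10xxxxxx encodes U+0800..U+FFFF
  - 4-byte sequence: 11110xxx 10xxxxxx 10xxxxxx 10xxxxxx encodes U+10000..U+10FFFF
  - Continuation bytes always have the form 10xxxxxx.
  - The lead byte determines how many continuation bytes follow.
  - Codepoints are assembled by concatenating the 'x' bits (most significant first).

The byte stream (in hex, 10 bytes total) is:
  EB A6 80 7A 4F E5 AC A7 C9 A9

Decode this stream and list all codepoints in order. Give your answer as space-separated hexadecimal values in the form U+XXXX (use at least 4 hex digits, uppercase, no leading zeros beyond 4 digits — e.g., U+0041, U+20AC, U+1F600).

Answer: U+B980 U+007A U+004F U+5B27 U+0269

Derivation:
Byte[0]=EB: 3-byte lead, need 2 cont bytes. acc=0xB
Byte[1]=A6: continuation. acc=(acc<<6)|0x26=0x2E6
Byte[2]=80: continuation. acc=(acc<<6)|0x00=0xB980
Completed: cp=U+B980 (starts at byte 0)
Byte[3]=7A: 1-byte ASCII. cp=U+007A
Byte[4]=4F: 1-byte ASCII. cp=U+004F
Byte[5]=E5: 3-byte lead, need 2 cont bytes. acc=0x5
Byte[6]=AC: continuation. acc=(acc<<6)|0x2C=0x16C
Byte[7]=A7: continuation. acc=(acc<<6)|0x27=0x5B27
Completed: cp=U+5B27 (starts at byte 5)
Byte[8]=C9: 2-byte lead, need 1 cont bytes. acc=0x9
Byte[9]=A9: continuation. acc=(acc<<6)|0x29=0x269
Completed: cp=U+0269 (starts at byte 8)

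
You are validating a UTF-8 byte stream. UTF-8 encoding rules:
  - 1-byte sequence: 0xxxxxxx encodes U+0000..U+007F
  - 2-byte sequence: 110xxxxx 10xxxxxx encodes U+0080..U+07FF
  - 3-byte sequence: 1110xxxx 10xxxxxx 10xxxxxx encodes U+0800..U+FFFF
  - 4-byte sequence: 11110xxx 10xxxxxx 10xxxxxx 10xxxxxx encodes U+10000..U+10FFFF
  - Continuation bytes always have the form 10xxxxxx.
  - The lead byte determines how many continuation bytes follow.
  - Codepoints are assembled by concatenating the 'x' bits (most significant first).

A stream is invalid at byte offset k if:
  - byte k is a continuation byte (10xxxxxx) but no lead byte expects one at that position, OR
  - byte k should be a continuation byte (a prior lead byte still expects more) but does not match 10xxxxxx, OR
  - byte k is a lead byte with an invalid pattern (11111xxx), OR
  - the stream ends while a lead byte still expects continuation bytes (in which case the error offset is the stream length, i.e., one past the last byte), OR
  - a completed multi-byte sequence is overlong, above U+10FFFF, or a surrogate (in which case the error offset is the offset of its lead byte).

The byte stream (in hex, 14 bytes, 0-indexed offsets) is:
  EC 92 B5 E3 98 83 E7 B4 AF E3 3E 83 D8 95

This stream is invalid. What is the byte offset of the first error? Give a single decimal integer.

Byte[0]=EC: 3-byte lead, need 2 cont bytes. acc=0xC
Byte[1]=92: continuation. acc=(acc<<6)|0x12=0x312
Byte[2]=B5: continuation. acc=(acc<<6)|0x35=0xC4B5
Completed: cp=U+C4B5 (starts at byte 0)
Byte[3]=E3: 3-byte lead, need 2 cont bytes. acc=0x3
Byte[4]=98: continuation. acc=(acc<<6)|0x18=0xD8
Byte[5]=83: continuation. acc=(acc<<6)|0x03=0x3603
Completed: cp=U+3603 (starts at byte 3)
Byte[6]=E7: 3-byte lead, need 2 cont bytes. acc=0x7
Byte[7]=B4: continuation. acc=(acc<<6)|0x34=0x1F4
Byte[8]=AF: continuation. acc=(acc<<6)|0x2F=0x7D2F
Completed: cp=U+7D2F (starts at byte 6)
Byte[9]=E3: 3-byte lead, need 2 cont bytes. acc=0x3
Byte[10]=3E: expected 10xxxxxx continuation. INVALID

Answer: 10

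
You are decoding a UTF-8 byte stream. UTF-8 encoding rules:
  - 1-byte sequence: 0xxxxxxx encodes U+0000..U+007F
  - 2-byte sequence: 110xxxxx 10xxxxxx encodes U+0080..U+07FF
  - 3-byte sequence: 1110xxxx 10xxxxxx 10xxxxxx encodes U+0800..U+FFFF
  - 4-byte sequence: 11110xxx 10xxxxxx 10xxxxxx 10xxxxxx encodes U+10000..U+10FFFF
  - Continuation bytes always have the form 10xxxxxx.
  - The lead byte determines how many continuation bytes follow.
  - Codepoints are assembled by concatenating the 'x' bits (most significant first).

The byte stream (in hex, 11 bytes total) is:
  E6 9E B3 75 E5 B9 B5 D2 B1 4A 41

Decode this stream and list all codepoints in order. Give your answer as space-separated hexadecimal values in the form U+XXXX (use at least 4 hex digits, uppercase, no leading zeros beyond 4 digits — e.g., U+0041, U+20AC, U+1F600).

Answer: U+67B3 U+0075 U+5E75 U+04B1 U+004A U+0041

Derivation:
Byte[0]=E6: 3-byte lead, need 2 cont bytes. acc=0x6
Byte[1]=9E: continuation. acc=(acc<<6)|0x1E=0x19E
Byte[2]=B3: continuation. acc=(acc<<6)|0x33=0x67B3
Completed: cp=U+67B3 (starts at byte 0)
Byte[3]=75: 1-byte ASCII. cp=U+0075
Byte[4]=E5: 3-byte lead, need 2 cont bytes. acc=0x5
Byte[5]=B9: continuation. acc=(acc<<6)|0x39=0x179
Byte[6]=B5: continuation. acc=(acc<<6)|0x35=0x5E75
Completed: cp=U+5E75 (starts at byte 4)
Byte[7]=D2: 2-byte lead, need 1 cont bytes. acc=0x12
Byte[8]=B1: continuation. acc=(acc<<6)|0x31=0x4B1
Completed: cp=U+04B1 (starts at byte 7)
Byte[9]=4A: 1-byte ASCII. cp=U+004A
Byte[10]=41: 1-byte ASCII. cp=U+0041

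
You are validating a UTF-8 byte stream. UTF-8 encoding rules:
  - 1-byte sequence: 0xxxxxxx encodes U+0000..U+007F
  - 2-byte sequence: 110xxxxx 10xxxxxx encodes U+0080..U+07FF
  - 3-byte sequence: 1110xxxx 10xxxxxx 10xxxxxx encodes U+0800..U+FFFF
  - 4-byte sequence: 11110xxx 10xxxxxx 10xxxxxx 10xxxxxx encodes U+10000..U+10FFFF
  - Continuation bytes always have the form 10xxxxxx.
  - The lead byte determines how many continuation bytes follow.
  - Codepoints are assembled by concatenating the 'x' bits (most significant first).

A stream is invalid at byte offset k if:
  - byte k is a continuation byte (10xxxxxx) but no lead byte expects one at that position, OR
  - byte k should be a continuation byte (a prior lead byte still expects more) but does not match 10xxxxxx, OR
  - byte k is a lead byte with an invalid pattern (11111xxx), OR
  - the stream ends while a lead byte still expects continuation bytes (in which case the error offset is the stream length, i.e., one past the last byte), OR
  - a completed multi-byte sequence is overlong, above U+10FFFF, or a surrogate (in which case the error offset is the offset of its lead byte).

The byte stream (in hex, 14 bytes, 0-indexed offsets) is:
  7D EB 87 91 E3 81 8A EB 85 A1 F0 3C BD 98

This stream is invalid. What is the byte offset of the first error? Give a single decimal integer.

Byte[0]=7D: 1-byte ASCII. cp=U+007D
Byte[1]=EB: 3-byte lead, need 2 cont bytes. acc=0xB
Byte[2]=87: continuation. acc=(acc<<6)|0x07=0x2C7
Byte[3]=91: continuation. acc=(acc<<6)|0x11=0xB1D1
Completed: cp=U+B1D1 (starts at byte 1)
Byte[4]=E3: 3-byte lead, need 2 cont bytes. acc=0x3
Byte[5]=81: continuation. acc=(acc<<6)|0x01=0xC1
Byte[6]=8A: continuation. acc=(acc<<6)|0x0A=0x304A
Completed: cp=U+304A (starts at byte 4)
Byte[7]=EB: 3-byte lead, need 2 cont bytes. acc=0xB
Byte[8]=85: continuation. acc=(acc<<6)|0x05=0x2C5
Byte[9]=A1: continuation. acc=(acc<<6)|0x21=0xB161
Completed: cp=U+B161 (starts at byte 7)
Byte[10]=F0: 4-byte lead, need 3 cont bytes. acc=0x0
Byte[11]=3C: expected 10xxxxxx continuation. INVALID

Answer: 11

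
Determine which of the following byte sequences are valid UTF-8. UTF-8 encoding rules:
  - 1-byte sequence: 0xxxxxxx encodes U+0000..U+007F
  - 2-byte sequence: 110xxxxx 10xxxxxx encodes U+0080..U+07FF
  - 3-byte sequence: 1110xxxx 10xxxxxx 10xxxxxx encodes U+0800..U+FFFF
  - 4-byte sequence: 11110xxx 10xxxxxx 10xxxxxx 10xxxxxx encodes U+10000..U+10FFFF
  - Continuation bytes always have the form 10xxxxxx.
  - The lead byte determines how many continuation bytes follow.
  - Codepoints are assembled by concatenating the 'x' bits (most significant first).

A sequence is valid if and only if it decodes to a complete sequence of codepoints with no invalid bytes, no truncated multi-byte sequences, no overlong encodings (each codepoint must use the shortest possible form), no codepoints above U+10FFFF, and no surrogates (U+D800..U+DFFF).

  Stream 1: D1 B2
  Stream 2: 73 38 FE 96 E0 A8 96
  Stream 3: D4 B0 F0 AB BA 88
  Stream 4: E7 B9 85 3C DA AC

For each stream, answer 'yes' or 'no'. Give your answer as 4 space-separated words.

Answer: yes no yes yes

Derivation:
Stream 1: decodes cleanly. VALID
Stream 2: error at byte offset 2. INVALID
Stream 3: decodes cleanly. VALID
Stream 4: decodes cleanly. VALID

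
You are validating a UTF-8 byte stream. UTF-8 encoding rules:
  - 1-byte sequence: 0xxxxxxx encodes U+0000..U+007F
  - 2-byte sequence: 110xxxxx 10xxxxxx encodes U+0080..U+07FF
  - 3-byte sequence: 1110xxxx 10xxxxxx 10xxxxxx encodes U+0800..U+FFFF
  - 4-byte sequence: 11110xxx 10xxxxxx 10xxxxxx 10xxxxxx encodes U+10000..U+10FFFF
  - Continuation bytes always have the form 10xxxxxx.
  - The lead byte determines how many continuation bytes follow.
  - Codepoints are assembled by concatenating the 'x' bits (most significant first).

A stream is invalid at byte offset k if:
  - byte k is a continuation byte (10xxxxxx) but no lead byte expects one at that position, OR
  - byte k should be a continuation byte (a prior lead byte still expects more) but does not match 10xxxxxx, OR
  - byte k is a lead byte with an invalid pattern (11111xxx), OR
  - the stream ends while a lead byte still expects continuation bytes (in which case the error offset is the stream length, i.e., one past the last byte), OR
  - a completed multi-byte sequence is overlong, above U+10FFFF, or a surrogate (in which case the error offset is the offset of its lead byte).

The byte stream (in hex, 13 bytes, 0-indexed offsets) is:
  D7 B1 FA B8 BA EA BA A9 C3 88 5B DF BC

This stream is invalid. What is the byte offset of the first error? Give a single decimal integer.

Byte[0]=D7: 2-byte lead, need 1 cont bytes. acc=0x17
Byte[1]=B1: continuation. acc=(acc<<6)|0x31=0x5F1
Completed: cp=U+05F1 (starts at byte 0)
Byte[2]=FA: INVALID lead byte (not 0xxx/110x/1110/11110)

Answer: 2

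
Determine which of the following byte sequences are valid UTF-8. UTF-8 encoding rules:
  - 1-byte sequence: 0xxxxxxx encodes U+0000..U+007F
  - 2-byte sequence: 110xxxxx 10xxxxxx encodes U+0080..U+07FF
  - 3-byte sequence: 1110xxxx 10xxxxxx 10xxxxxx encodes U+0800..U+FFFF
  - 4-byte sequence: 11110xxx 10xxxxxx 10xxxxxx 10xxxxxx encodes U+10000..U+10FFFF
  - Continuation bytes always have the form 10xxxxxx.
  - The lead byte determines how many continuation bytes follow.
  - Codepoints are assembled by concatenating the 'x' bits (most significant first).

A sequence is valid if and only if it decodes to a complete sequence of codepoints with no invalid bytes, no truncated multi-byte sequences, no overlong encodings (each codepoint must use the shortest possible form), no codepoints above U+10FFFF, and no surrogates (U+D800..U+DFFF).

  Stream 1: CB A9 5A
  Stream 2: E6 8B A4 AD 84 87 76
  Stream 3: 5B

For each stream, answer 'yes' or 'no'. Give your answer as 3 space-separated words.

Stream 1: decodes cleanly. VALID
Stream 2: error at byte offset 3. INVALID
Stream 3: decodes cleanly. VALID

Answer: yes no yes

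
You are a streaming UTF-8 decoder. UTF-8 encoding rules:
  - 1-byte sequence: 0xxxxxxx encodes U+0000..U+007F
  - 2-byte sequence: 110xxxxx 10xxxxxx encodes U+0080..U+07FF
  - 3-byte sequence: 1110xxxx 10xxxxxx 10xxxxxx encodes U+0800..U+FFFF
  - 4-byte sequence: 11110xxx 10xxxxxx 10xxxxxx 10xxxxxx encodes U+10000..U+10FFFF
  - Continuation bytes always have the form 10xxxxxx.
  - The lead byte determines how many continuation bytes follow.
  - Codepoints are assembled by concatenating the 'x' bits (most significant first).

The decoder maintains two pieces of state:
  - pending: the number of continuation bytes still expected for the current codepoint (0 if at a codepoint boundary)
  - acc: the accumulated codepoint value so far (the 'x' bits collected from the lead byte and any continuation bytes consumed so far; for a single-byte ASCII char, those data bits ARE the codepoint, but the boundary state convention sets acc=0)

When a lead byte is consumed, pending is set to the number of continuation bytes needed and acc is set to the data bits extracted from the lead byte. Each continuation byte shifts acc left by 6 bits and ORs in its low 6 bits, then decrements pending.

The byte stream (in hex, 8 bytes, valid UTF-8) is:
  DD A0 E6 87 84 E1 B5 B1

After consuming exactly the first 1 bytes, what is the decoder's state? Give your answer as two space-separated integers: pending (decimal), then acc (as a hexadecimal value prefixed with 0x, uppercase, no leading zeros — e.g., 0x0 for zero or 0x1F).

Byte[0]=DD: 2-byte lead. pending=1, acc=0x1D

Answer: 1 0x1D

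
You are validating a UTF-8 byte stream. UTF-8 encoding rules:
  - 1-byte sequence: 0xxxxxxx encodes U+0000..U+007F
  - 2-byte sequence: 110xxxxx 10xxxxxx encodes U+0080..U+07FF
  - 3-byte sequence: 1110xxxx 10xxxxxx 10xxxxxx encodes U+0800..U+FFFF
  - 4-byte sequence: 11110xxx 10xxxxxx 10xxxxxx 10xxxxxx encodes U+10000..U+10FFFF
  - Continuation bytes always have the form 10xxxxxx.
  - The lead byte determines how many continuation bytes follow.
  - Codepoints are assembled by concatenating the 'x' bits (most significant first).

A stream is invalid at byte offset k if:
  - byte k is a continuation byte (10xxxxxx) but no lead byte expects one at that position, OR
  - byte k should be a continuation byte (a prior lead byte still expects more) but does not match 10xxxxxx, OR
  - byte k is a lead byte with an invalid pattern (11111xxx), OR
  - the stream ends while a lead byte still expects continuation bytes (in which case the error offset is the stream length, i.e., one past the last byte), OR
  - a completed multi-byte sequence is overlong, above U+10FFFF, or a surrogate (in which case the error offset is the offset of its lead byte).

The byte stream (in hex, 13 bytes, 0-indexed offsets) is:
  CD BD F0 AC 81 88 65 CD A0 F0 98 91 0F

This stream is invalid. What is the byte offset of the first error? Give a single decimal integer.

Answer: 12

Derivation:
Byte[0]=CD: 2-byte lead, need 1 cont bytes. acc=0xD
Byte[1]=BD: continuation. acc=(acc<<6)|0x3D=0x37D
Completed: cp=U+037D (starts at byte 0)
Byte[2]=F0: 4-byte lead, need 3 cont bytes. acc=0x0
Byte[3]=AC: continuation. acc=(acc<<6)|0x2C=0x2C
Byte[4]=81: continuation. acc=(acc<<6)|0x01=0xB01
Byte[5]=88: continuation. acc=(acc<<6)|0x08=0x2C048
Completed: cp=U+2C048 (starts at byte 2)
Byte[6]=65: 1-byte ASCII. cp=U+0065
Byte[7]=CD: 2-byte lead, need 1 cont bytes. acc=0xD
Byte[8]=A0: continuation. acc=(acc<<6)|0x20=0x360
Completed: cp=U+0360 (starts at byte 7)
Byte[9]=F0: 4-byte lead, need 3 cont bytes. acc=0x0
Byte[10]=98: continuation. acc=(acc<<6)|0x18=0x18
Byte[11]=91: continuation. acc=(acc<<6)|0x11=0x611
Byte[12]=0F: expected 10xxxxxx continuation. INVALID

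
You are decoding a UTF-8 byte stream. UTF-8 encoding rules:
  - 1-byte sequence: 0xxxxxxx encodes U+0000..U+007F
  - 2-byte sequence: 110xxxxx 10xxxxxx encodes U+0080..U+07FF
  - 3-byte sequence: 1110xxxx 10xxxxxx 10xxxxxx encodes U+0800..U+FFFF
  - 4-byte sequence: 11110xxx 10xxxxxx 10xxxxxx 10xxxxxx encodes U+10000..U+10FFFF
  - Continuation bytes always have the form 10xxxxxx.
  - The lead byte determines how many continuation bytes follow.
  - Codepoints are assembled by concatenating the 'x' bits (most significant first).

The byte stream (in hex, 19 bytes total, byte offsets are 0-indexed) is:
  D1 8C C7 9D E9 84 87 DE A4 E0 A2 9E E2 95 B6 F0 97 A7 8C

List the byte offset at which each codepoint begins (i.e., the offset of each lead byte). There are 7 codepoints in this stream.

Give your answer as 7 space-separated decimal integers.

Answer: 0 2 4 7 9 12 15

Derivation:
Byte[0]=D1: 2-byte lead, need 1 cont bytes. acc=0x11
Byte[1]=8C: continuation. acc=(acc<<6)|0x0C=0x44C
Completed: cp=U+044C (starts at byte 0)
Byte[2]=C7: 2-byte lead, need 1 cont bytes. acc=0x7
Byte[3]=9D: continuation. acc=(acc<<6)|0x1D=0x1DD
Completed: cp=U+01DD (starts at byte 2)
Byte[4]=E9: 3-byte lead, need 2 cont bytes. acc=0x9
Byte[5]=84: continuation. acc=(acc<<6)|0x04=0x244
Byte[6]=87: continuation. acc=(acc<<6)|0x07=0x9107
Completed: cp=U+9107 (starts at byte 4)
Byte[7]=DE: 2-byte lead, need 1 cont bytes. acc=0x1E
Byte[8]=A4: continuation. acc=(acc<<6)|0x24=0x7A4
Completed: cp=U+07A4 (starts at byte 7)
Byte[9]=E0: 3-byte lead, need 2 cont bytes. acc=0x0
Byte[10]=A2: continuation. acc=(acc<<6)|0x22=0x22
Byte[11]=9E: continuation. acc=(acc<<6)|0x1E=0x89E
Completed: cp=U+089E (starts at byte 9)
Byte[12]=E2: 3-byte lead, need 2 cont bytes. acc=0x2
Byte[13]=95: continuation. acc=(acc<<6)|0x15=0x95
Byte[14]=B6: continuation. acc=(acc<<6)|0x36=0x2576
Completed: cp=U+2576 (starts at byte 12)
Byte[15]=F0: 4-byte lead, need 3 cont bytes. acc=0x0
Byte[16]=97: continuation. acc=(acc<<6)|0x17=0x17
Byte[17]=A7: continuation. acc=(acc<<6)|0x27=0x5E7
Byte[18]=8C: continuation. acc=(acc<<6)|0x0C=0x179CC
Completed: cp=U+179CC (starts at byte 15)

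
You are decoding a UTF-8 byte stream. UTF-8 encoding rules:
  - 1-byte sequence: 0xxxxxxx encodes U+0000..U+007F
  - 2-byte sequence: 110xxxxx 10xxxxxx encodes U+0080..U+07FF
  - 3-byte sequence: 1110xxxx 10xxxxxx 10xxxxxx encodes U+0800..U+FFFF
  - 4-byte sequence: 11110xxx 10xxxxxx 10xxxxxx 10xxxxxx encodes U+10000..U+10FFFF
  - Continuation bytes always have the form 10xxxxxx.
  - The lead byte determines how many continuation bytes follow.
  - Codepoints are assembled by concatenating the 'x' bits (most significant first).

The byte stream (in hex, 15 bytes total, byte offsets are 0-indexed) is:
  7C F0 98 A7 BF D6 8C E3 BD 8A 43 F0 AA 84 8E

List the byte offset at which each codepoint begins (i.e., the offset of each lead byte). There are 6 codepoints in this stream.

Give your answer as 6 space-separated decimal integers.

Byte[0]=7C: 1-byte ASCII. cp=U+007C
Byte[1]=F0: 4-byte lead, need 3 cont bytes. acc=0x0
Byte[2]=98: continuation. acc=(acc<<6)|0x18=0x18
Byte[3]=A7: continuation. acc=(acc<<6)|0x27=0x627
Byte[4]=BF: continuation. acc=(acc<<6)|0x3F=0x189FF
Completed: cp=U+189FF (starts at byte 1)
Byte[5]=D6: 2-byte lead, need 1 cont bytes. acc=0x16
Byte[6]=8C: continuation. acc=(acc<<6)|0x0C=0x58C
Completed: cp=U+058C (starts at byte 5)
Byte[7]=E3: 3-byte lead, need 2 cont bytes. acc=0x3
Byte[8]=BD: continuation. acc=(acc<<6)|0x3D=0xFD
Byte[9]=8A: continuation. acc=(acc<<6)|0x0A=0x3F4A
Completed: cp=U+3F4A (starts at byte 7)
Byte[10]=43: 1-byte ASCII. cp=U+0043
Byte[11]=F0: 4-byte lead, need 3 cont bytes. acc=0x0
Byte[12]=AA: continuation. acc=(acc<<6)|0x2A=0x2A
Byte[13]=84: continuation. acc=(acc<<6)|0x04=0xA84
Byte[14]=8E: continuation. acc=(acc<<6)|0x0E=0x2A10E
Completed: cp=U+2A10E (starts at byte 11)

Answer: 0 1 5 7 10 11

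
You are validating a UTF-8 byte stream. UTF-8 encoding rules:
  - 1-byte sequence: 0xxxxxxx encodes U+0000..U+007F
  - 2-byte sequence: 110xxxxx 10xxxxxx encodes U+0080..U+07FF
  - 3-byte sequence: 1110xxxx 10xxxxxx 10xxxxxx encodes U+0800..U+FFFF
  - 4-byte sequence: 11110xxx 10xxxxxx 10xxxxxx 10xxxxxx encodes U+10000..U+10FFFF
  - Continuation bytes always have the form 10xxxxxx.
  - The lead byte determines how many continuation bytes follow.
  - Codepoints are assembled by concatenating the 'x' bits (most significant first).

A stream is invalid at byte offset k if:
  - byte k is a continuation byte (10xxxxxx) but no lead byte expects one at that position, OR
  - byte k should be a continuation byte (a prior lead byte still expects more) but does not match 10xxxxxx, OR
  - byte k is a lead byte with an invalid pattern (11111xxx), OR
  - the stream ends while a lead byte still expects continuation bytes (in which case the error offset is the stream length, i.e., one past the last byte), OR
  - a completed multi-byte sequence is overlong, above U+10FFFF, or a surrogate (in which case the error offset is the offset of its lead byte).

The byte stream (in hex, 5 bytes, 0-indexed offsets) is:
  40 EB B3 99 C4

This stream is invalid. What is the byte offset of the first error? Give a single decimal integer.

Answer: 5

Derivation:
Byte[0]=40: 1-byte ASCII. cp=U+0040
Byte[1]=EB: 3-byte lead, need 2 cont bytes. acc=0xB
Byte[2]=B3: continuation. acc=(acc<<6)|0x33=0x2F3
Byte[3]=99: continuation. acc=(acc<<6)|0x19=0xBCD9
Completed: cp=U+BCD9 (starts at byte 1)
Byte[4]=C4: 2-byte lead, need 1 cont bytes. acc=0x4
Byte[5]: stream ended, expected continuation. INVALID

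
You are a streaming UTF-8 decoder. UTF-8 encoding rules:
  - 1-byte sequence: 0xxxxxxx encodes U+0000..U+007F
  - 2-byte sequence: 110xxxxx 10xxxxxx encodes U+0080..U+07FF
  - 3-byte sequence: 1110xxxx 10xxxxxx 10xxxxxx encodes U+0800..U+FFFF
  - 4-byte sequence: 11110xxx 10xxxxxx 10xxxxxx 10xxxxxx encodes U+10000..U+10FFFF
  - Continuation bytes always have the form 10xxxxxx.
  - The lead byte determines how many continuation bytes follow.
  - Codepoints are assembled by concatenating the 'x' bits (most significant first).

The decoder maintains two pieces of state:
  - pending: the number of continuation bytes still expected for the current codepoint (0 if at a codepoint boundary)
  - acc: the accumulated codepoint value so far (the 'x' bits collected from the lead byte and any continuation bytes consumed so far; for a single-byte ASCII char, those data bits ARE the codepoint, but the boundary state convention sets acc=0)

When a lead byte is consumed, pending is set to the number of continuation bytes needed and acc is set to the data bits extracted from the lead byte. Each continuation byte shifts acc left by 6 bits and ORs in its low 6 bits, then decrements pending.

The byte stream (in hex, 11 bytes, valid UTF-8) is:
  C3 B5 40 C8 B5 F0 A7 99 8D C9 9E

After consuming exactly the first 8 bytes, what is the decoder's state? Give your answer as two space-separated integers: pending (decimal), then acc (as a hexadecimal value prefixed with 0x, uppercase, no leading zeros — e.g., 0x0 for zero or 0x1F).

Byte[0]=C3: 2-byte lead. pending=1, acc=0x3
Byte[1]=B5: continuation. acc=(acc<<6)|0x35=0xF5, pending=0
Byte[2]=40: 1-byte. pending=0, acc=0x0
Byte[3]=C8: 2-byte lead. pending=1, acc=0x8
Byte[4]=B5: continuation. acc=(acc<<6)|0x35=0x235, pending=0
Byte[5]=F0: 4-byte lead. pending=3, acc=0x0
Byte[6]=A7: continuation. acc=(acc<<6)|0x27=0x27, pending=2
Byte[7]=99: continuation. acc=(acc<<6)|0x19=0x9D9, pending=1

Answer: 1 0x9D9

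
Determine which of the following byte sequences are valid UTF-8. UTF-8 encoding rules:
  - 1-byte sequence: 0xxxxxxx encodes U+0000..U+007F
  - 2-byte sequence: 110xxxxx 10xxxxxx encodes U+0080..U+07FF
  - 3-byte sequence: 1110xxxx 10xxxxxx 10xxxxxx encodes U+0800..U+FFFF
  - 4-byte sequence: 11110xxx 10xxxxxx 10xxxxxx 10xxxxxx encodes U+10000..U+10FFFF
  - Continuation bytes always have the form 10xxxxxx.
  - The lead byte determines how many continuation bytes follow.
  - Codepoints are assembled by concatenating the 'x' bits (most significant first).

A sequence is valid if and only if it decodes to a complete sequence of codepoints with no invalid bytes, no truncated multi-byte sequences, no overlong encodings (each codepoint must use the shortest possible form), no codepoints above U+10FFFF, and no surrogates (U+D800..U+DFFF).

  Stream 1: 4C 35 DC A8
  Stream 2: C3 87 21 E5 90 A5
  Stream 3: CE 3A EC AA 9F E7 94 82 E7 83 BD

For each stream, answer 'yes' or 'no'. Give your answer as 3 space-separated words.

Answer: yes yes no

Derivation:
Stream 1: decodes cleanly. VALID
Stream 2: decodes cleanly. VALID
Stream 3: error at byte offset 1. INVALID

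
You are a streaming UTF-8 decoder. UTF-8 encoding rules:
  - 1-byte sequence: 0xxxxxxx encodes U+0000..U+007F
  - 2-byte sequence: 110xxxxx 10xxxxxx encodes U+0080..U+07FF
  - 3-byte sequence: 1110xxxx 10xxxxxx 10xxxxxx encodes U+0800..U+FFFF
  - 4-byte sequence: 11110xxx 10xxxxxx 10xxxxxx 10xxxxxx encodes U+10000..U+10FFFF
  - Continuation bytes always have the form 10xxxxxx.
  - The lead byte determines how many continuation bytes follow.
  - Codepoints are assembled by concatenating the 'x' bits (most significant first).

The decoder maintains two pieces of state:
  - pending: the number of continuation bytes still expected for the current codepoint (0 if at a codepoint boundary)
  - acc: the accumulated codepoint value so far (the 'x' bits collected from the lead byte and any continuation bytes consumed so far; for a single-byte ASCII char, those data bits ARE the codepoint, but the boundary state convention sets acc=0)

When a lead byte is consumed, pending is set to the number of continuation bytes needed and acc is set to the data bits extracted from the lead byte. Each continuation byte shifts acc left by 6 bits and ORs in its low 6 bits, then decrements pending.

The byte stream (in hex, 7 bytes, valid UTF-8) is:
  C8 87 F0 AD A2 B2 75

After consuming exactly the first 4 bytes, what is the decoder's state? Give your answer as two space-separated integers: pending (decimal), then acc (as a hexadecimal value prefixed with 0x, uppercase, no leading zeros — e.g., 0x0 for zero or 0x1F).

Byte[0]=C8: 2-byte lead. pending=1, acc=0x8
Byte[1]=87: continuation. acc=(acc<<6)|0x07=0x207, pending=0
Byte[2]=F0: 4-byte lead. pending=3, acc=0x0
Byte[3]=AD: continuation. acc=(acc<<6)|0x2D=0x2D, pending=2

Answer: 2 0x2D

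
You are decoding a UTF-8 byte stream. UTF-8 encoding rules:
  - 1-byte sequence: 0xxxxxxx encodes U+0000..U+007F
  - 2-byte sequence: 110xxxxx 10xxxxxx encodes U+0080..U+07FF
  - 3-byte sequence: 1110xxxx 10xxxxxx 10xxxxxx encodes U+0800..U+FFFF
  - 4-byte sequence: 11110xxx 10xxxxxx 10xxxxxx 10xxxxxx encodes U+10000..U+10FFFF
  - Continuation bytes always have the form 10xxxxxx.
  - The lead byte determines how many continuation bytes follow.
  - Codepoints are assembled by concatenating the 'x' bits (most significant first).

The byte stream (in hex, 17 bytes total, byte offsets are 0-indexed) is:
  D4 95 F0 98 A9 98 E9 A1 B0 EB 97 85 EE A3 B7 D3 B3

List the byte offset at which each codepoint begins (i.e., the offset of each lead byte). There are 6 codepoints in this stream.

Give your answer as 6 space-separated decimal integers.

Answer: 0 2 6 9 12 15

Derivation:
Byte[0]=D4: 2-byte lead, need 1 cont bytes. acc=0x14
Byte[1]=95: continuation. acc=(acc<<6)|0x15=0x515
Completed: cp=U+0515 (starts at byte 0)
Byte[2]=F0: 4-byte lead, need 3 cont bytes. acc=0x0
Byte[3]=98: continuation. acc=(acc<<6)|0x18=0x18
Byte[4]=A9: continuation. acc=(acc<<6)|0x29=0x629
Byte[5]=98: continuation. acc=(acc<<6)|0x18=0x18A58
Completed: cp=U+18A58 (starts at byte 2)
Byte[6]=E9: 3-byte lead, need 2 cont bytes. acc=0x9
Byte[7]=A1: continuation. acc=(acc<<6)|0x21=0x261
Byte[8]=B0: continuation. acc=(acc<<6)|0x30=0x9870
Completed: cp=U+9870 (starts at byte 6)
Byte[9]=EB: 3-byte lead, need 2 cont bytes. acc=0xB
Byte[10]=97: continuation. acc=(acc<<6)|0x17=0x2D7
Byte[11]=85: continuation. acc=(acc<<6)|0x05=0xB5C5
Completed: cp=U+B5C5 (starts at byte 9)
Byte[12]=EE: 3-byte lead, need 2 cont bytes. acc=0xE
Byte[13]=A3: continuation. acc=(acc<<6)|0x23=0x3A3
Byte[14]=B7: continuation. acc=(acc<<6)|0x37=0xE8F7
Completed: cp=U+E8F7 (starts at byte 12)
Byte[15]=D3: 2-byte lead, need 1 cont bytes. acc=0x13
Byte[16]=B3: continuation. acc=(acc<<6)|0x33=0x4F3
Completed: cp=U+04F3 (starts at byte 15)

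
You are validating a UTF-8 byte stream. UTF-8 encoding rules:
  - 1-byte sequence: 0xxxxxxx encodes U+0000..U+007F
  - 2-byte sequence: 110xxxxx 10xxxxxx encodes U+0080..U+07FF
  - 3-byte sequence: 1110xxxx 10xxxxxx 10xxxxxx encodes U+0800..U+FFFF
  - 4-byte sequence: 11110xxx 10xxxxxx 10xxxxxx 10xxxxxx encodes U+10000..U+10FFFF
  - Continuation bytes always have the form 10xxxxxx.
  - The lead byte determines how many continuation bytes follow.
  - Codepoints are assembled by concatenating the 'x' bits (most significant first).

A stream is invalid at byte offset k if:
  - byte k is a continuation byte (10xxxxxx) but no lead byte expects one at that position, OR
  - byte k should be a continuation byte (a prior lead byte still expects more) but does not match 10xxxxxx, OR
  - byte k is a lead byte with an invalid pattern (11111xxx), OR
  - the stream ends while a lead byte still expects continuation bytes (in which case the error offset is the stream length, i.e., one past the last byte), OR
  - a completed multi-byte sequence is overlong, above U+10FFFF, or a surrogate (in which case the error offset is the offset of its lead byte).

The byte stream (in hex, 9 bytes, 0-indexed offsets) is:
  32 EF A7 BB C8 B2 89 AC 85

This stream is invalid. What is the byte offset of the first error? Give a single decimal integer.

Byte[0]=32: 1-byte ASCII. cp=U+0032
Byte[1]=EF: 3-byte lead, need 2 cont bytes. acc=0xF
Byte[2]=A7: continuation. acc=(acc<<6)|0x27=0x3E7
Byte[3]=BB: continuation. acc=(acc<<6)|0x3B=0xF9FB
Completed: cp=U+F9FB (starts at byte 1)
Byte[4]=C8: 2-byte lead, need 1 cont bytes. acc=0x8
Byte[5]=B2: continuation. acc=(acc<<6)|0x32=0x232
Completed: cp=U+0232 (starts at byte 4)
Byte[6]=89: INVALID lead byte (not 0xxx/110x/1110/11110)

Answer: 6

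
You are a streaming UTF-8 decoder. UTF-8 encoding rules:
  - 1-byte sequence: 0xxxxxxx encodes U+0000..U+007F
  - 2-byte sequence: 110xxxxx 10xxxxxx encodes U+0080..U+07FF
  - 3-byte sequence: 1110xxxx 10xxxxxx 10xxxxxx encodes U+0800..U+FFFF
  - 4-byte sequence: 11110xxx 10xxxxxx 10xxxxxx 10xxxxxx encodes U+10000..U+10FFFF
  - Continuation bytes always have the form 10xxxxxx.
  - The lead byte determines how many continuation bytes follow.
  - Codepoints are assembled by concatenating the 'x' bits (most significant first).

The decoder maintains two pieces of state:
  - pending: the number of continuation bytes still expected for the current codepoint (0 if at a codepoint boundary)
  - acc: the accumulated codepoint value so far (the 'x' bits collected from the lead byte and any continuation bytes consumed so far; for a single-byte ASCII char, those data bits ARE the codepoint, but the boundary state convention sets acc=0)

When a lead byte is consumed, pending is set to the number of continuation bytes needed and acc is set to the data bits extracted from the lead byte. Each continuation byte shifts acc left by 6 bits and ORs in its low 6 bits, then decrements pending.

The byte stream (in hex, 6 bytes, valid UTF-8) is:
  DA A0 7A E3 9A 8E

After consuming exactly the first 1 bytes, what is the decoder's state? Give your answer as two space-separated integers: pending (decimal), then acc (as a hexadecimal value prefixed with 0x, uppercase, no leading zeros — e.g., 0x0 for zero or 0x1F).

Answer: 1 0x1A

Derivation:
Byte[0]=DA: 2-byte lead. pending=1, acc=0x1A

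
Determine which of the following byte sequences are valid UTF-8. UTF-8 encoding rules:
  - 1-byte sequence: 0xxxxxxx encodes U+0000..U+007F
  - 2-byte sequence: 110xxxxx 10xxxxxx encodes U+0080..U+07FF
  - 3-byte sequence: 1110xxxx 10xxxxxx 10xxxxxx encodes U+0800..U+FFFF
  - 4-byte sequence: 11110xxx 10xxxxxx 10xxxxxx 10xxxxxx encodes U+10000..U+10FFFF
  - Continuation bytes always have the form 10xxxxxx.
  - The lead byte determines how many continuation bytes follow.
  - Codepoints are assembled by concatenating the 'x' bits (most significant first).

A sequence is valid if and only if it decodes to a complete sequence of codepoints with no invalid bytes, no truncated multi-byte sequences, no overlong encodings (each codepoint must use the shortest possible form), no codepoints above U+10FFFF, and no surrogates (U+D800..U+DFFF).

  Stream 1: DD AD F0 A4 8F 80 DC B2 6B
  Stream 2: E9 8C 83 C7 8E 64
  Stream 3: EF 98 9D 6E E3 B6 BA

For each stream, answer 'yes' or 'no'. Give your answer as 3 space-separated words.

Answer: yes yes yes

Derivation:
Stream 1: decodes cleanly. VALID
Stream 2: decodes cleanly. VALID
Stream 3: decodes cleanly. VALID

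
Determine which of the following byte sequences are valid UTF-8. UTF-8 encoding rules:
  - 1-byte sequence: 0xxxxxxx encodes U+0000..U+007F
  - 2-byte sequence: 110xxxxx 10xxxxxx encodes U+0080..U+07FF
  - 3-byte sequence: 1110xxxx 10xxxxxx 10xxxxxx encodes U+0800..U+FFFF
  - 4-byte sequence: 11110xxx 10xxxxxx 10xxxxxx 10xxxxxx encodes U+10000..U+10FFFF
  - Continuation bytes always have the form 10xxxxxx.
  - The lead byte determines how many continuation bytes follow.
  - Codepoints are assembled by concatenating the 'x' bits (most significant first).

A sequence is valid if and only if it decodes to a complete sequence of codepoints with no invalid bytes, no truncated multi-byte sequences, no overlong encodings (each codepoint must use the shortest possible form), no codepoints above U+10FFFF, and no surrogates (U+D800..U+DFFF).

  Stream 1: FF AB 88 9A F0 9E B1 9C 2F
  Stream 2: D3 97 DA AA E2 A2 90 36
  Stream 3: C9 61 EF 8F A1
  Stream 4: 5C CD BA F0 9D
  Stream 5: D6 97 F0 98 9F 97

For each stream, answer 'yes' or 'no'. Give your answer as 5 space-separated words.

Answer: no yes no no yes

Derivation:
Stream 1: error at byte offset 0. INVALID
Stream 2: decodes cleanly. VALID
Stream 3: error at byte offset 1. INVALID
Stream 4: error at byte offset 5. INVALID
Stream 5: decodes cleanly. VALID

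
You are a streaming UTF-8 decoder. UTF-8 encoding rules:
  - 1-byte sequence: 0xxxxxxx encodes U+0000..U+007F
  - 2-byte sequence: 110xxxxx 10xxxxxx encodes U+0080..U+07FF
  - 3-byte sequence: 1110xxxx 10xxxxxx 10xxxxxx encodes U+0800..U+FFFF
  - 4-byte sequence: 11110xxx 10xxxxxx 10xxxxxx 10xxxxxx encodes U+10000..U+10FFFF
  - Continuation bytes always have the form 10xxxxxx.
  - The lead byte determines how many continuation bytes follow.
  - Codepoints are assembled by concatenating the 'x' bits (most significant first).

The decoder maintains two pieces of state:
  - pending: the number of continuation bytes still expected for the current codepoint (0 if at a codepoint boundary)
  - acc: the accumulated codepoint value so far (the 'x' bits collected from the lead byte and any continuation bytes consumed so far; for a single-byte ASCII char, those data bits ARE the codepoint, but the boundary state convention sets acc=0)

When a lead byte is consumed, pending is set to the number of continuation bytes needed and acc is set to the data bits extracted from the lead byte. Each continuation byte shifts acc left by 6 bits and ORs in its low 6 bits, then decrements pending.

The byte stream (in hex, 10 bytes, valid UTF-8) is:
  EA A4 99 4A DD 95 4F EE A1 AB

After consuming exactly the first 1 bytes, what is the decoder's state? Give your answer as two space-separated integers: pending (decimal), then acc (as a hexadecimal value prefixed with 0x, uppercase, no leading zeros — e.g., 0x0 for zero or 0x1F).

Byte[0]=EA: 3-byte lead. pending=2, acc=0xA

Answer: 2 0xA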